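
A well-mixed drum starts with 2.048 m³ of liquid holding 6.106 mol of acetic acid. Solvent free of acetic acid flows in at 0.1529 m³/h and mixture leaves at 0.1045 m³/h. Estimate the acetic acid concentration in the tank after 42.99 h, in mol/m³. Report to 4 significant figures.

Total volume: dV/dt = Q_in − Q_out = 0.0484000 m³/h, so V(t) = 2.048 + 0.0484000 t and V(42.99) = 4.12872 m³.
Solute balance: dm/dt = 0 − Q_out C = −Q_out m/V(t).
dm/m = −Q_out dt/(V₀ + 0.0484000 t); integrating gives ln(m/m₀) = −(Q_out/(Q_in−Q_out)) ln(V/V₀).
m = m₀ (V₀/V)^(Q_out/(Q_in−Q_out)) = 6.106 × (2.048/4.12872)^(2.15909) = 1.34383 mol.
C = m/V = 1.34383/4.12872 = 0.325485 mol/m³.

0.3255 mol/m³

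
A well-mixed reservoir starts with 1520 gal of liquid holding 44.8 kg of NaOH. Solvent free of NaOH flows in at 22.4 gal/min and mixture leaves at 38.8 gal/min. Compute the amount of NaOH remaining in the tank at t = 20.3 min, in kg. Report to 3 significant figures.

25.0 kg

Let m(t) be the amount of NaOH. Volume: V(t) = V₀ + (Q_in − Q_out) t = 1520 − 16.400 t; V(20.3) = 1187.1 gal.
No NaOH enters, so dm/dt = −Q_out · (m/V).
Separate: dm/m = −Q_out dt/V(t) ⇒ ln(m/m₀) = −(Q_out/(Q_in−Q_out)) ln(V/V₀).
m = m₀ (V₀/V)^(Q_out/(Q_in−Q_out)) = 44.8 × (1520/1187.1)^(-2.3659) = 24.962 kg.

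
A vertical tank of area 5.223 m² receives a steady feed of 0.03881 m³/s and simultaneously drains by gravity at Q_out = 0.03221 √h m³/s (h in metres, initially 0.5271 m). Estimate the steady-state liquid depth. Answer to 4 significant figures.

Volume balance on the tank: A dh/dt = Q_in − 0.03221 √h. At steady state dh/dt = 0:
Q_in = 0.03221 √h_ss ⇒ √h_ss = 0.03881/0.03221 = 1.20491.
h_ss = 1.20491² = 1.45180 m. (Since h₀ = 0.5271 m < h_ss, the level will rise toward this value.)

1.452 m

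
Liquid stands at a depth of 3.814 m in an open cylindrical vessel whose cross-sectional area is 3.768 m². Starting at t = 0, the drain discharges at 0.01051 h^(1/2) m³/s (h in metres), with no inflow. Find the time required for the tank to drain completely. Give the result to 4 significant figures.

1400 s

Mass balance (ρ constant): A dh/dt = −0.01051 √h.
∫ h^(−1/2) dh = −(0.01051/A) ∫ dt, giving 2√h = 2√h₀ − (0.01051/A) t.
Tank is empty when √h = 0: t_empty = 2A√h₀/0.01051.
t_empty = 2·3.768·√3.814/0.01051 = 7.53600·1.95295/0.01051 = 1400.32 s.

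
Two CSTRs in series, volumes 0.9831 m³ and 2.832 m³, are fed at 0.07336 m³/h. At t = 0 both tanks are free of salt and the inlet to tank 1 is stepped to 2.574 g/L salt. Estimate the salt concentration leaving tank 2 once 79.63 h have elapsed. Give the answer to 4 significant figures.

Species balance on tank i: dCᵢ/dt = (Cᵢ₋₁ − Cᵢ)/τᵢ with τᵢ = Vᵢ/Q.
τ₁ = 0.9831/0.07336 = 13.4010 h; τ₂ = 2.832/0.07336 = 38.6041 h.
Solving the cascade with C₁(0)=C₂(0)=0 gives C₂(t) = C_in[1 − (τ₁ e^(−t/τ₁) − τ₂ e^(−t/τ₂))/(τ₁ − τ₂)].
At t = 79.63: e^(−t/τ₁) = 0.00262657, e^(−t/τ₂) = 0.127106.
C₂ = 2.574·[1 − (13.4010·0.00262657 − 38.6041·0.127106)/(-25.2031)] = 2.574·0.806705 = 2.07646 g/L.

2.076 g/L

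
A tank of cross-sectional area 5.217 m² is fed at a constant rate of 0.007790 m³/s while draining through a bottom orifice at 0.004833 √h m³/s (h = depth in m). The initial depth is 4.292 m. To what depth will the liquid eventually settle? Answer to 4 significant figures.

2.598 m

Level balance: A dh/dt = 0.007790 − 0.004833 √h. Setting dh/dt = 0:
Q_in = 0.004833 √h_ss ⇒ √h_ss = 0.007790/0.004833 = 1.61184.
h_ss = 1.61184² = 2.59801 m. (Since h₀ = 4.292 m > h_ss, the level will fall toward this value.)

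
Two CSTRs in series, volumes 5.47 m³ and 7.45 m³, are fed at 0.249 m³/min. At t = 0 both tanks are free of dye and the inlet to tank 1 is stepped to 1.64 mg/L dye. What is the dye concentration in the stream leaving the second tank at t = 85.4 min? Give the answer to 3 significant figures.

Species balance on tank i: dCᵢ/dt = (Cᵢ₋₁ − Cᵢ)/τᵢ with τᵢ = Vᵢ/Q.
τ₁ = 5.47/0.249 = 21.968 min; τ₂ = 7.45/0.249 = 29.920 min.
Tank 1: C₁ = C_in(1 − e^(−t/τ₁)). Tank 2 (τ₁ ≠ τ₂): C₂ = C_in[1 − (τ₁ e^(−t/τ₁) − τ₂ e^(−t/τ₂))/(τ₁ − τ₂)].
At t = 85.4: e^(−t/τ₁) = 0.020497, e^(−t/τ₂) = 0.057596.
C₂ = 1.64·[1 − (21.968·0.020497 − 29.920·0.057596)/(-7.9518)] = 1.64·0.83991 = 1.3775 mg/L.

1.38 mg/L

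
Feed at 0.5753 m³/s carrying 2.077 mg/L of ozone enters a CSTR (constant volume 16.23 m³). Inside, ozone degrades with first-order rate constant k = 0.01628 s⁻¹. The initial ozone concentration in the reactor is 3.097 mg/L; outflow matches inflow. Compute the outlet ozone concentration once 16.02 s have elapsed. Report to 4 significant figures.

Species balance: V dC/dt = Q C_in − Q C − k V C.
dC/dt = (Q/V) C_in − (Q/V + k) C; effective rate a = Q/V + k = 0.0354467 + 0.01628 = 0.0517267 s⁻¹.
C_ss = Q C_in/(Q + kV) = 1.42330 mg/L; C(t) = C_ss + (C₀ − C_ss) e^(−a t).
C(16.02) = 1.42330 + (1.67370)·e^(−0.0517267·16.02) = 1.42330 + (1.67370)·0.436633 = 2.15410 mg/L.

2.154 mg/L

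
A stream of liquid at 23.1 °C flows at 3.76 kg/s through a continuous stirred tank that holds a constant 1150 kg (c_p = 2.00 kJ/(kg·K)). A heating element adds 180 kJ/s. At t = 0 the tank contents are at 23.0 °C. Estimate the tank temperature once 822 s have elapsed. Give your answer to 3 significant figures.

Energy balance: M c_p dT/dt = ṁ c_p (T_in − T) + 180.
τ = M/ṁ = 305.85 s; T_ss = T_in + Q̇/(ṁ c_p) = 23.1 + 180/(3.76·2.00) = 47.036 °C.
T approaches T_ss exponentially: T(t) = T_ss + (T₀ − T_ss) e^(−t/τ).
T(822) = 47.036 + (-24.036)·e^(−822/305.85) = 47.036 + (-24.036)·0.068045 = 45.401 °C.

45.4 °C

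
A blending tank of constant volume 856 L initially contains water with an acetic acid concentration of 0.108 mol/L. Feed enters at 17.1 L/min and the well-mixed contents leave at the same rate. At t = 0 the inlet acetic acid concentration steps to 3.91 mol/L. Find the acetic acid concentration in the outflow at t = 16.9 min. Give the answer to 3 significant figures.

Transient balance on the dissolved component: V dC/dt = Q(C_in − C).
So dC/dt = (C_in − C)/τ with τ = V/Q = 856/17.1 = 50.058 min.
This is linear first-order; C(t) = C_in + (C₀ − C_in) e^(−t/τ).
C(16.9) = 3.91 + (0.108 − 3.91)·e^(−16.9/50.058) = 3.91 + (-3.8020)·0.71348 = 1.1974 mol/L.

1.20 mol/L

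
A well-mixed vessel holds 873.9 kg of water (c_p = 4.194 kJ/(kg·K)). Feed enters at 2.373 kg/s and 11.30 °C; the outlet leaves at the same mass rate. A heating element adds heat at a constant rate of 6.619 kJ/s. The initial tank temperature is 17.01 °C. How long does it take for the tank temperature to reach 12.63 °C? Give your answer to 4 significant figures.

746.3 s

M c_p dT/dt = ṁ c_p (T_in − T) + Q̇.
τ = M/ṁ = 368.268 s; T_ss = T_in + Q̇/(ṁ c_p) = 11.9651 °C.
T(t) = T_ss + (T₀ − T_ss) e^(−t/τ). Set T = 12.63:
e^(−t/τ) = (12.63 − 11.9651)/(17.01 − 11.9651) = 0.131802
t = −368.268 · ln(0.131802) = 746.279 s.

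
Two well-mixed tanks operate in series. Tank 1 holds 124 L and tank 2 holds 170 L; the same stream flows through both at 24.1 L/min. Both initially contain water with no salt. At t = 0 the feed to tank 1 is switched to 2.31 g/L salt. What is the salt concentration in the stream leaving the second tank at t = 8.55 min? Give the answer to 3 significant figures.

0.952 g/L

Species balance on tank i: dCᵢ/dt = (Cᵢ₋₁ − Cᵢ)/τᵢ with τᵢ = Vᵢ/Q.
τ₁ = 124/24.1 = 5.1452 min; τ₂ = 170/24.1 = 7.0539 min.
Tank 1: C₁ = C_in(1 − e^(−t/τ₁)). Tank 2 (τ₁ ≠ τ₂): C₂ = C_in[1 − (τ₁ e^(−t/τ₁) − τ₂ e^(−t/τ₂))/(τ₁ − τ₂)].
At t = 8.55: e^(−t/τ₁) = 0.18981, e^(−t/τ₂) = 0.29758.
C₂ = 2.31·[1 − (5.1452·0.18981 − 7.0539·0.29758)/(-1.9087)] = 2.31·0.41193 = 0.95155 g/L.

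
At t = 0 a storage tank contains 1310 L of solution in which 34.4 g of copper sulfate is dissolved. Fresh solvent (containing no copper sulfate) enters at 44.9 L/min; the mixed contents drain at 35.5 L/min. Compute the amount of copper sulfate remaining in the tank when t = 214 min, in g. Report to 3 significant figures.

1.02 g

Total volume: dV/dt = Q_in − Q_out = 9.4000 L/min, so V(t) = 1310 + 9.4000 t and V(214) = 3321.6 L.
No copper sulfate enters, so dm/dt = −Q_out · (m/V).
Separate: dm/m = −Q_out dt/V(t) ⇒ ln(m/m₀) = −(Q_out/(Q_in−Q_out)) ln(V/V₀).
m = m₀ (V₀/V)^(Q_out/(Q_in−Q_out)) = 34.4 × (1310/3321.6)^(3.7766) = 1.0245 g.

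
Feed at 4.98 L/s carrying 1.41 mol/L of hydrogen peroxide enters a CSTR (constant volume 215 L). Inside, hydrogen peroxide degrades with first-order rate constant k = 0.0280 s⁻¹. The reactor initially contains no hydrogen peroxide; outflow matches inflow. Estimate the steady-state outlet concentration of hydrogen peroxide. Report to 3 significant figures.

0.638 mol/L

V dC/dt = Q(C_in − C) − k V C.
Steady state (dC/dt = 0): C_ss = Q C_in/(Q + kV) = C_in/(1 + kV/Q).
C_ss = 4.98·1.41/(4.98 + 0.0280·215) = 7.0218/11.000 = 0.63835 mol/L.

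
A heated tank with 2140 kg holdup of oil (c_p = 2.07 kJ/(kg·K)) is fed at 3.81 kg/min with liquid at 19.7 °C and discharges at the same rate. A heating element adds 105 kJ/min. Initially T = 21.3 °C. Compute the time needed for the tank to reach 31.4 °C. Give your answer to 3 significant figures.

1110 min

Energy balance: M c_p dT/dt = ṁ c_p (T_in − T) + 105.
τ = M/ṁ = 561.68 min; T_ss = T_in + Q̇/(ṁ c_p) = 33.014 °C.
T(t) = T_ss + (T₀ − T_ss) e^(−t/τ). Set T = 31.4:
e^(−t/τ) = (31.4 − 33.014)/(21.3 − 33.014) = 0.13775
t = −561.68 · ln(0.13775) = 1113.4 min.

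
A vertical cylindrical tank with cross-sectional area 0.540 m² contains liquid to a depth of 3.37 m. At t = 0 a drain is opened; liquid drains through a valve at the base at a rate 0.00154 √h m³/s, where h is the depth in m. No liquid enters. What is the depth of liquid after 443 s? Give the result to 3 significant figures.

With no inflow, A dh/dt = −0.00154 √h.
This is separable: 2 d(√h)/dt = −0.00154/A, so √h = √h₀ − (0.00154/(2A)) t.
√h = √3.37 − 0.00154·443/(2·0.540) = 1.8358 − 0.63169 = 1.2041.
h = 1.2041² = 1.4498 m.

1.45 m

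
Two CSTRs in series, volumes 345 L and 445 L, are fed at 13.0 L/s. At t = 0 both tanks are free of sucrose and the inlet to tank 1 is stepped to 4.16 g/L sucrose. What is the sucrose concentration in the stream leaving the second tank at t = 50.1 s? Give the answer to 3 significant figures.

2.05 g/L

Time constants: τᵢ = Vᵢ/Q for each well-mixed tank.
τ₁ = 345/13.0 = 26.538 s; τ₂ = 445/13.0 = 34.231 s.
Tank 1: C₁ = C_in(1 − e^(−t/τ₁)). Tank 2 (τ₁ ≠ τ₂): C₂ = C_in[1 − (τ₁ e^(−t/τ₁) − τ₂ e^(−t/τ₂))/(τ₁ − τ₂)].
At t = 50.1: e^(−t/τ₁) = 0.15140, e^(−t/τ₂) = 0.23140.
C₂ = 4.16·[1 − (26.538·0.15140 − 34.231·0.23140)/(-7.6923)] = 4.16·0.49259 = 2.0492 g/L.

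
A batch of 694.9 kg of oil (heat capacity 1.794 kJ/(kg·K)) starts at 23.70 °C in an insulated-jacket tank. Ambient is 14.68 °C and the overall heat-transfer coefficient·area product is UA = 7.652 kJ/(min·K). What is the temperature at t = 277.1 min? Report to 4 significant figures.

M c_p dT/dt = −UA(T − T_amb).
dT/dt = (T_ss − T)/τ with T_ss = T_amb = 14.6800 °C, τ = M c_p/UA = 694.9·1.794/7.652 = 162.918 min.
This is linear first-order; T(t) = T_ss + (T₀ − T_ss) e^(−t/τ).
T(277.1) = 14.6800 + (9.02000)·0.182528 = 16.3264 °C.

16.33 °C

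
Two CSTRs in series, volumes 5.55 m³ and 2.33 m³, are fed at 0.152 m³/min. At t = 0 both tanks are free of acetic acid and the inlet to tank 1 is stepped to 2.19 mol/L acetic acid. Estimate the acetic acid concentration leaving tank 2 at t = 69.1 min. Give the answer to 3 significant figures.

Each tank obeys Vᵢ dCᵢ/dt = Q(Cᵢ₋₁ − Cᵢ), so τᵢ = Vᵢ/Q.
τ₁ = 5.55/0.152 = 36.513 min; τ₂ = 2.33/0.152 = 15.329 min.
Tank 1: C₁ = C_in(1 − e^(−t/τ₁)). Tank 2 (τ₁ ≠ τ₂): C₂ = C_in[1 − (τ₁ e^(−t/τ₁) − τ₂ e^(−t/τ₂))/(τ₁ − τ₂)].
At t = 69.1: e^(−t/τ₁) = 0.15070, e^(−t/τ₂) = 0.011023.
C₂ = 2.19·[1 − (36.513·0.15070 − 15.329·0.011023)/(21.184)] = 2.19·0.74823 = 1.6386 mol/L.

1.64 mol/L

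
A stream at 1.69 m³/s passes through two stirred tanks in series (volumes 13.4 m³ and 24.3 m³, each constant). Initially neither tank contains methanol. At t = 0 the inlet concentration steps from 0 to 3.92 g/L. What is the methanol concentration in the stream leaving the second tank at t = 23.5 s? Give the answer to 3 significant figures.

Each tank obeys Vᵢ dCᵢ/dt = Q(Cᵢ₋₁ − Cᵢ), so τᵢ = Vᵢ/Q.
τ₁ = 13.4/1.69 = 7.9290 s; τ₂ = 24.3/1.69 = 14.379 s.
Tank 1: C₁ = C_in(1 − e^(−t/τ₁)). Tank 2 (τ₁ ≠ τ₂): C₂ = C_in[1 − (τ₁ e^(−t/τ₁) − τ₂ e^(−t/τ₂))/(τ₁ − τ₂)].
At t = 23.5: e^(−t/τ₁) = 0.051622, e^(−t/τ₂) = 0.19508.
C₂ = 3.92·[1 − (7.9290·0.051622 − 14.379·0.19508)/(-6.4497)] = 3.92·0.62857 = 2.4640 g/L.

2.46 g/L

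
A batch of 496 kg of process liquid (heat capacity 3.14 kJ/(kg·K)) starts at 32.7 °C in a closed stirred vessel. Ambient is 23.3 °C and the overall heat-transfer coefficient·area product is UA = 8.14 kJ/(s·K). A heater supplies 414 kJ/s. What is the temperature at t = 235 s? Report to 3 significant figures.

Lumped-capacitance energy balance: M c_p dT/dt = UA(T_amb − T) + Q̇.
dT/dt = (T_ss − T)/τ with T_ss = T_amb + Q̇/UA = 23.3 + 414/8.14 = 74.160 °C, τ = M c_p/UA = 496·3.14/8.14 = 191.33 s.
This is linear first-order; T(t) = T_ss + (T₀ − T_ss) e^(−t/τ).
T(235) = 74.160 + (-41.460)·0.29281 = 62.020 °C.

62.0 °C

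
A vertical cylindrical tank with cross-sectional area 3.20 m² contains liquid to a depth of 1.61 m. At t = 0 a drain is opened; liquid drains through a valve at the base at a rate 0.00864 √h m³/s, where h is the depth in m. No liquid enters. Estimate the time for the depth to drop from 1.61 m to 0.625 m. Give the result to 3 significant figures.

A dh/dt = −Q_out = −0.00864 √h.
Separate and integrate: 2(√h − √h₀) = −(0.00864/A) t.
t = 2A(√h₀ − √h)/0.00864 = 2·3.20·(√1.61 − √0.625)/0.00864
  = 6.4000 × (1.2689 − 0.79057) / 0.00864 = 354.29 s.

354 s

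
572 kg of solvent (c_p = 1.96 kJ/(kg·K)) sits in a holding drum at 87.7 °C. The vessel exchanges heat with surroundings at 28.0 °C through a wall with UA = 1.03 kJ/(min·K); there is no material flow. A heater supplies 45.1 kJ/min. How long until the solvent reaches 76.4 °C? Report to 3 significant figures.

1350 min

M c_p dT/dt = −UA(T − T_amb) + Q̇.
τ = M c_p/UA = 1088.5 min; T_ss = T_amb + Q̇/UA = 28.0 + 45.1/1.03 = 71.786 °C.
T(t) = T_ss + (T₀ − T_ss)e^(−t/τ); set T = 76.4:
t = −τ ln[(T − T_ss)/(T₀ − T_ss)] = −1088.5 · ln(0.28992) = 1347.7 min.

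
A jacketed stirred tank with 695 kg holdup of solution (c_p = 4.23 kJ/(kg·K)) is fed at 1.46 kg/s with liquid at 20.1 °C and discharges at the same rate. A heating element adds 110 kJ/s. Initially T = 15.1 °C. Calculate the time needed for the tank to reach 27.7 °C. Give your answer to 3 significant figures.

383 s

Energy balance: M c_p dT/dt = ṁ c_p (T_in − T) + 110.
τ = M/ṁ = 476.03 s; T_ss = T_in + Q̇/(ṁ c_p) = 37.911 °C.
T(t) = T_ss + (T₀ − T_ss) e^(−t/τ). Set T = 27.7:
e^(−t/τ) = (27.7 − 37.911)/(15.1 − 37.911) = 0.44765
t = −476.03 · ln(0.44765) = 382.61 s.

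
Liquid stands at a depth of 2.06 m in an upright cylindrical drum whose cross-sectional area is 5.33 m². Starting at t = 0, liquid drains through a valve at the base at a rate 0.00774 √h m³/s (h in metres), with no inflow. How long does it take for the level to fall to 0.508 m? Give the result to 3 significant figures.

995 s

Unsteady balance on liquid volume: A dh/dt = −0.00774 √h.
∫ h^(−1/2) dh = −(0.00774/A) ∫ dt, giving 2√h = 2√h₀ − (0.00774/A) t.
t = 2A(√h₀ − √h)/0.00774 = 2·5.33·(√2.06 − √0.508)/0.00774
  = 10.660 × (1.4353 − 0.71274) / 0.00774 = 995.11 s.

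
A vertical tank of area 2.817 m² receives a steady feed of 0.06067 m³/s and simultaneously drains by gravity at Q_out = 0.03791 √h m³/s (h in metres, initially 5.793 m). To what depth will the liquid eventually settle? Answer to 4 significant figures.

2.561 m

A dh/dt = Q_in − 0.03791 √h. Steady state requires inflow = outflow:
Q_in = 0.03791 √h_ss ⇒ √h_ss = 0.06067/0.03791 = 1.60037.
h_ss = 1.60037² = 2.56118 m. (Since h₀ = 5.793 m > h_ss, the level will fall toward this value.)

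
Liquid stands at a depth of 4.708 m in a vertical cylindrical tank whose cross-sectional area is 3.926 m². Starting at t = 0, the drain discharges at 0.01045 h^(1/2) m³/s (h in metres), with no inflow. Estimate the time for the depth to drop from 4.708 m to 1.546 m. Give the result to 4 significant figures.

696.1 s

With no inflow, A dh/dt = −0.01045 √h.
∫ h^(−1/2) dh = −(0.01045/A) ∫ dt, giving 2√h = 2√h₀ − (0.01045/A) t.
t = 2A(√h₀ − √h)/0.01045 = 2·3.926·(√4.708 − √1.546)/0.01045
  = 7.85200 × (2.16979 − 1.24338) / 0.01045 = 696.093 s.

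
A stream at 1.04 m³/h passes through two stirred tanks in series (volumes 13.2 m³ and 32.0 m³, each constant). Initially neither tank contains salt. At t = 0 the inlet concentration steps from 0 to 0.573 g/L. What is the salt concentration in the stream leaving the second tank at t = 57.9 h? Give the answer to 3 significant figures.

0.429 g/L

Each tank obeys Vᵢ dCᵢ/dt = Q(Cᵢ₋₁ − Cᵢ), so τᵢ = Vᵢ/Q.
τ₁ = 13.2/1.04 = 12.692 h; τ₂ = 32.0/1.04 = 30.769 h.
Tank 1: C₁ = C_in(1 − e^(−t/τ₁)). Tank 2 (τ₁ ≠ τ₂): C₂ = C_in[1 − (τ₁ e^(−t/τ₁) − τ₂ e^(−t/τ₂))/(τ₁ − τ₂)].
At t = 57.9: e^(−t/τ₁) = 0.010443, e^(−t/τ₂) = 0.15232.
C₂ = 0.573·[1 − (12.692·0.010443 − 30.769·0.15232)/(-18.077)] = 0.573·0.74806 = 0.42864 g/L.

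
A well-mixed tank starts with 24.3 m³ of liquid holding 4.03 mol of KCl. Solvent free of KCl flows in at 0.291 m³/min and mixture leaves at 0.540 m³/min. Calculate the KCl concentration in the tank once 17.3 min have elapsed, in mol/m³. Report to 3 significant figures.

Total volume: dV/dt = Q_in − Q_out = -0.24900 m³/min, so V(t) = 24.3 − 0.24900 t and V(17.3) = 19.992 m³.
Species balance (pure solvent in): dm/dt = −Q_out · m/V(t).
dm/m = −Q_out dt/(V₀ − 0.24900 t); integrating gives ln(m/m₀) = −(Q_out/(Q_in−Q_out)) ln(V/V₀).
m = m₀ (V₀/V)^(Q_out/(Q_in−Q_out)) = 4.03 × (24.3/19.992)^(-2.1687) = 2.6395 mol.
C = m/V = 2.6395/19.992 = 0.13203 mol/m³.

0.132 mol/m³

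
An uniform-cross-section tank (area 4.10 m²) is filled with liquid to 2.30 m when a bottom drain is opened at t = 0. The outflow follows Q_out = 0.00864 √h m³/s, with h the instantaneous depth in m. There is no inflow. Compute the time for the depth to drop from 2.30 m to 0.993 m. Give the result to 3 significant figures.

494 s

A dh/dt = −Q_out = −0.00864 √h.
Separate and integrate: 2(√h − √h₀) = −(0.00864/A) t.
t = 2A(√h₀ − √h)/0.00864 = 2·4.10·(√2.30 − √0.993)/0.00864
  = 8.2000 × (1.5166 − 0.99649) / 0.00864 = 493.60 s.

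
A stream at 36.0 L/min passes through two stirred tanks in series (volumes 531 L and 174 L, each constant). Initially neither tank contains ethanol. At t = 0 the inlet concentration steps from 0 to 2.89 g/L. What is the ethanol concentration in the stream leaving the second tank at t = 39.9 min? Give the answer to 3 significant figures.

2.60 g/L

Time constants: τᵢ = Vᵢ/Q for each well-mixed tank.
τ₁ = 531/36.0 = 14.750 min; τ₂ = 174/36.0 = 4.8333 min.
Solving the cascade with C₁(0)=C₂(0)=0 gives C₂(t) = C_in[1 − (τ₁ e^(−t/τ₁) − τ₂ e^(−t/τ₂))/(τ₁ − τ₂)].
At t = 39.9: e^(−t/τ₁) = 0.066865, e^(−t/τ₂) = 0.00025991.
C₂ = 2.89·[1 − (14.750·0.066865 − 4.8333·0.00025991)/(9.9167)] = 2.89·0.90067 = 2.6029 g/L.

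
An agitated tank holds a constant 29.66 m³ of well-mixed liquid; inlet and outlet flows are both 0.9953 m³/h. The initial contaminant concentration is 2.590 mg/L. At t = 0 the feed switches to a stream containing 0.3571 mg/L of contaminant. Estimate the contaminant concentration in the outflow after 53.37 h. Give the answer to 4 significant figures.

Transient balance on the dissolved component: V dC/dt = Q(C_in − C).
So dC/dt = (C_in − C)/τ with τ = V/Q = 29.66/0.9953 = 29.8001 h.
Integrating: C(t) = C_in + (C₀ − C_in) e^(−t/τ).
C(53.37) = 0.3571 + (2.590 − 0.3571)·e^(−53.37/29.8001) = 0.3571 + (2.23290)·0.166804 = 0.729557 mg/L.

0.7296 mg/L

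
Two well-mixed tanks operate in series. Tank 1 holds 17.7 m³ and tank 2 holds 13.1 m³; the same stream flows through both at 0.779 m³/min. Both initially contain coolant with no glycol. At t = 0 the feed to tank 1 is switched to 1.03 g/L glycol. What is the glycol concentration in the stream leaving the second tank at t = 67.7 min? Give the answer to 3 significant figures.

0.881 g/L

Species balance on tank i: dCᵢ/dt = (Cᵢ₋₁ − Cᵢ)/τᵢ with τᵢ = Vᵢ/Q.
τ₁ = 17.7/0.779 = 22.721 min; τ₂ = 13.1/0.779 = 16.816 min.
Tank 1: C₁ = C_in(1 − e^(−t/τ₁)). Tank 2 (τ₁ ≠ τ₂): C₂ = C_in[1 − (τ₁ e^(−t/τ₁) − τ₂ e^(−t/τ₂))/(τ₁ − τ₂)].
At t = 67.7: e^(−t/τ₁) = 0.050815, e^(−t/τ₂) = 0.017849.
C₂ = 1.03·[1 − (22.721·0.050815 − 16.816·0.017849)/(5.9050)] = 1.03·0.85530 = 0.88096 g/L.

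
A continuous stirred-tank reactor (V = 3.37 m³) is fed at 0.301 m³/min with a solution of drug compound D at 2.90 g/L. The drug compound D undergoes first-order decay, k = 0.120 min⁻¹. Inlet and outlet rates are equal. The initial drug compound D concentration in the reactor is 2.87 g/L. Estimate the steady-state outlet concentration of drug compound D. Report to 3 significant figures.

1.24 g/L

V dC/dt = Q(C_in − C) − k V C.
At steady state: 0 = Q C_in − (Q + kV) C_ss, so C_ss = Q C_in/(Q + kV).
C_ss = 0.301·2.90/(0.301 + 0.120·3.37) = 0.87290/0.70540 = 1.2375 g/L.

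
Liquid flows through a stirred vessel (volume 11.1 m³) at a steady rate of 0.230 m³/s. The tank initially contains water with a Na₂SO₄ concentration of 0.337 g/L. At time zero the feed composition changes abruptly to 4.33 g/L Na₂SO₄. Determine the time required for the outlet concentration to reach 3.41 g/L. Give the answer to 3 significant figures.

Accumulation = in − out for the solute gives V dC/dt = Q(C_in − C), so τ = V/Q = 48.261 s.
C(t) = C_in + (C₀ − C_in) e^(−t/τ). Set C = 3.41 and solve for t:
e^(−t/τ) = (C − C_in)/(C₀ − C_in) = (3.41 − 4.33)/(0.337 − 4.33) = 0.23040
t = −τ ln(…) = 48.261 × 1.4679 = 70.843 s.

70.8 s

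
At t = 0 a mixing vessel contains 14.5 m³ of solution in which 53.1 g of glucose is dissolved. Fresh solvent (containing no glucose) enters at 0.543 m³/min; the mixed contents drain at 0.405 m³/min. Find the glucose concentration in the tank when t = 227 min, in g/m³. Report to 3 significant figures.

Total volume: dV/dt = Q_in − Q_out = 0.13800 m³/min, so V(t) = 14.5 + 0.13800 t and V(227) = 45.826 m³.
No glucose enters, so dm/dt = −Q_out · (m/V).
Separate: dm/m = −Q_out dt/V(t) ⇒ ln(m/m₀) = −(Q_out/(Q_in−Q_out)) ln(V/V₀).
m = m₀ (V₀/V)^(Q_out/(Q_in−Q_out)) = 53.1 × (14.5/45.826)^(2.9348) = 1.8132 g.
C = m/V = 1.8132/45.826 = 0.039568 g/m³.

0.0396 g/m³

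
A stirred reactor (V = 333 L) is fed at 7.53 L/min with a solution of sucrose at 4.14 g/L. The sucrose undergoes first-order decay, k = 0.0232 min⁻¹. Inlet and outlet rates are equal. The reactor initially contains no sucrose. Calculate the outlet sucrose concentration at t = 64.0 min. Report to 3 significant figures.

V dC/dt = Q(C_in − C) − k V C.
dC/dt = (Q/V) C_in − (Q/V + k) C; effective rate a = Q/V + k = 0.022613 + 0.0232 = 0.045813 min⁻¹.
C_ss = Q C_in/(Q + kV) = 2.0435 g/L; C(t) = C_ss + (C₀ − C_ss) e^(−a t).
C(64.0) = 2.0435 + (-2.0435)·e^(−0.045813·64.0) = 2.0435 + (-2.0435)·0.053290 = 1.9346 g/L.

1.93 g/L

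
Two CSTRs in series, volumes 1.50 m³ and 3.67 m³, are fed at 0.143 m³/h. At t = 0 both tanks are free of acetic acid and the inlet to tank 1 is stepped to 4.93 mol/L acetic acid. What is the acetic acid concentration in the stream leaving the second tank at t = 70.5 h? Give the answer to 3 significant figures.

Time constants: τᵢ = Vᵢ/Q for each well-mixed tank.
τ₁ = 1.50/0.143 = 10.490 h; τ₂ = 3.67/0.143 = 25.664 h.
Solving the cascade with C₁(0)=C₂(0)=0 gives C₂(t) = C_in[1 − (τ₁ e^(−t/τ₁) − τ₂ e^(−t/τ₂))/(τ₁ − τ₂)].
At t = 70.5: e^(−t/τ₁) = 0.0012053, e^(−t/τ₂) = 0.064120.
C₂ = 4.93·[1 − (10.490·0.0012053 − 25.664·0.064120)/(-15.175)] = 4.93·0.89239 = 4.3995 mol/L.

4.40 mol/L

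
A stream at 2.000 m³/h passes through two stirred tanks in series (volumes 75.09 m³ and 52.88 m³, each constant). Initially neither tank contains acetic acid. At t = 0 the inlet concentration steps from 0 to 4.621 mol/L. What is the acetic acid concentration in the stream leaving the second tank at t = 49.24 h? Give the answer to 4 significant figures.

2.121 mol/L

Species balance on tank i: dCᵢ/dt = (Cᵢ₋₁ − Cᵢ)/τᵢ with τᵢ = Vᵢ/Q.
τ₁ = 75.09/2.000 = 37.5450 h; τ₂ = 52.88/2.000 = 26.4400 h.
Solving the cascade with C₁(0)=C₂(0)=0 gives C₂(t) = C_in[1 − (τ₁ e^(−t/τ₁) − τ₂ e^(−t/τ₂))/(τ₁ − τ₂)].
At t = 49.24: e^(−t/τ₁) = 0.269418, e^(−t/τ₂) = 0.155310.
C₂ = 4.621·[1 − (37.5450·0.269418 − 26.4400·0.155310)/(11.1050)] = 4.621·0.458904 = 2.12059 mol/L.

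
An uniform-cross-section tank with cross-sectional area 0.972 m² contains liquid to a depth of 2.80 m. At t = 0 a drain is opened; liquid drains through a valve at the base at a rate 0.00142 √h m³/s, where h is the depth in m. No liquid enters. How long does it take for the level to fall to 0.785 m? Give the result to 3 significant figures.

With no inflow, A dh/dt = −0.00142 √h.
This is separable: 2 d(√h)/dt = −0.00142/A, so √h = √h₀ − (0.00142/(2A)) t.
t = 2A(√h₀ − √h)/0.00142 = 2·0.972·(√2.80 − √0.785)/0.00142
  = 1.9440 × (1.6733 − 0.88600) / 0.00142 = 1077.8 s.

1080 s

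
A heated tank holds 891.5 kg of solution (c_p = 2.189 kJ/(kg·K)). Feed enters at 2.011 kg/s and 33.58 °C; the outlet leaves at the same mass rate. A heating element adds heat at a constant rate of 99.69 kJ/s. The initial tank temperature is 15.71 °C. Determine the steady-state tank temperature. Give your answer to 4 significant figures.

56.23 °C

M c_p dT/dt = ṁ c_p (T_in − T) + Q̇.
At steady state dT/dt = 0 ⇒ T_ss = T_in + Q̇/(ṁ c_p) = 33.58 + 99.69/(2.011·2.189) = 56.2261 °C.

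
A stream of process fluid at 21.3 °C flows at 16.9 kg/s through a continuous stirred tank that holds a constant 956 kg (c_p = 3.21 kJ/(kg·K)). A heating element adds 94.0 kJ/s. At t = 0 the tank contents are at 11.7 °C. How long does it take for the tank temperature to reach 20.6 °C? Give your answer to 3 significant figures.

M c_p dT/dt = ṁ c_p (T_in − T) + Q̇.
τ = M/ṁ = 56.568 s; T_ss = T_in + Q̇/(ṁ c_p) = 23.033 °C.
T(t) = T_ss + (T₀ − T_ss) e^(−t/τ). Set T = 20.6:
e^(−t/τ) = (20.6 − 23.033)/(11.7 − 23.033) = 0.21467
t = −56.568 · ln(0.21467) = 87.040 s.

87.0 s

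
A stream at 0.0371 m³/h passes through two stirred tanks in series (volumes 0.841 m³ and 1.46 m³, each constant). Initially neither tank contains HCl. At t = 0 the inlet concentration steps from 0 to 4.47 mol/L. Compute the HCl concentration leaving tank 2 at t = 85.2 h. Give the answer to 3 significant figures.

Each tank obeys Vᵢ dCᵢ/dt = Q(Cᵢ₋₁ − Cᵢ), so τᵢ = Vᵢ/Q.
τ₁ = 0.841/0.0371 = 22.668 h; τ₂ = 1.46/0.0371 = 39.353 h.
Solving the cascade with C₁(0)=C₂(0)=0 gives C₂(t) = C_in[1 − (τ₁ e^(−t/τ₁) − τ₂ e^(−t/τ₂))/(τ₁ − τ₂)].
At t = 85.2: e^(−t/τ₁) = 0.023318, e^(−t/τ₂) = 0.11475.
C₂ = 4.47·[1 − (22.668·0.023318 − 39.353·0.11475)/(-16.685)] = 4.47·0.76103 = 3.4018 mol/L.

3.40 mol/L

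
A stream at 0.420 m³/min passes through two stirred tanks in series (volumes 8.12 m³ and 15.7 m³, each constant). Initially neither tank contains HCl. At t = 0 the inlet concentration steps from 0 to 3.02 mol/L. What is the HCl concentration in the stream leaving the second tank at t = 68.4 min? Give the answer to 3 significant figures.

Time constants: τᵢ = Vᵢ/Q for each well-mixed tank.
τ₁ = 8.12/0.420 = 19.333 min; τ₂ = 15.7/0.420 = 37.381 min.
Solving the cascade with C₁(0)=C₂(0)=0 gives C₂(t) = C_in[1 − (τ₁ e^(−t/τ₁) − τ₂ e^(−t/τ₂))/(τ₁ − τ₂)].
At t = 68.4: e^(−t/τ₁) = 0.029073, e^(−t/τ₂) = 0.16044.
C₂ = 3.02·[1 − (19.333·0.029073 − 37.381·0.16044)/(-18.048)] = 3.02·0.69883 = 2.1105 mol/L.

2.11 mol/L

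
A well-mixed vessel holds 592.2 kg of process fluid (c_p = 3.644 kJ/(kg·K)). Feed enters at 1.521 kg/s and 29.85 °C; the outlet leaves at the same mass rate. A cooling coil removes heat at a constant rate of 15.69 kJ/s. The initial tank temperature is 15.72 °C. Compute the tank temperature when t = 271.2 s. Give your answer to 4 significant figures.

M c_p dT/dt = ṁ c_p (T_in − T) − Q̇.
Rearrange: dT/dt = (T_ss − T)/τ with τ = M/ṁ = 389.349 s and T_ss = T_in − Q̇/(ṁ c_p) = 27.0192 °C.
Integrating: T(t) = T_ss + (T₀ − T_ss) e^(−t/τ).
T(271.2) = 27.0192 + (-11.2992)·e^(−271.2/389.349) = 27.0192 + (-11.2992)·0.498303 = 21.3888 °C.

21.39 °C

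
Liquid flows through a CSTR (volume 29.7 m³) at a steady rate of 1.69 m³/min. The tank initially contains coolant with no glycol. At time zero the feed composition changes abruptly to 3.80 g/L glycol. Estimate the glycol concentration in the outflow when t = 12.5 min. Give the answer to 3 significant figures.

Accumulation = in − out for the solute gives V dC/dt = Q(C_in − C).
Time constant τ = V/Q = 29.7/1.69 = 17.574 min.
This is linear first-order; C(t) = C_in + (C₀ − C_in) e^(−t/τ).
C(12.5) = 3.80 + (0 − 3.80)·e^(−12.5/17.574) = 3.80 + (-3.8000)·0.49102 = 1.9341 g/L.

1.93 g/L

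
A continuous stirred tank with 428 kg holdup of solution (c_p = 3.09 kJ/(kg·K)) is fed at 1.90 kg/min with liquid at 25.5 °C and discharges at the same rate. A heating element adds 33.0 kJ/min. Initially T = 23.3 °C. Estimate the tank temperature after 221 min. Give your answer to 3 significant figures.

First-law balance (no shaft work): M c_p dT/dt = ṁ c_p (T_in − T) + 33.0.
τ = M/ṁ = 225.26 min; T_ss = T_in + Q̇/(ṁ c_p) = 25.5 + 33.0/(1.90·3.09) = 31.121 °C.
This is linear first-order; T(t) = T_ss + (T₀ − T_ss) e^(−t/τ).
T(221) = 31.121 + (-7.8208)·e^(−221/225.26) = 31.121 + (-7.8208)·0.37491 = 28.189 °C.

28.2 °C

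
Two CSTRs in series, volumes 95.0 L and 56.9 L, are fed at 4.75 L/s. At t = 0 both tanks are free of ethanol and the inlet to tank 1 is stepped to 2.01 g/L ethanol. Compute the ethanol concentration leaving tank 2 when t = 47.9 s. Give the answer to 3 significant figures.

Each tank obeys Vᵢ dCᵢ/dt = Q(Cᵢ₋₁ − Cᵢ), so τᵢ = Vᵢ/Q.
τ₁ = 95.0/4.75 = 20.000 s; τ₂ = 56.9/4.75 = 11.979 s.
Solving the cascade with C₁(0)=C₂(0)=0 gives C₂(t) = C_in[1 − (τ₁ e^(−t/τ₁) − τ₂ e^(−t/τ₂))/(τ₁ − τ₂)].
At t = 47.9: e^(−t/τ₁) = 0.091173, e^(−t/τ₂) = 0.018340.
C₂ = 2.01·[1 − (20.000·0.091173 − 11.979·0.018340)/(8.0211)] = 2.01·0.80006 = 1.6081 g/L.

1.61 g/L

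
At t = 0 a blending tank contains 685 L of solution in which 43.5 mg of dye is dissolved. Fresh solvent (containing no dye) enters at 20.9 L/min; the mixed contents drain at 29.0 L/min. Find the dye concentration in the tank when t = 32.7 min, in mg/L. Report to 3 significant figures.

Let m(t) be the amount of dye. Volume: V(t) = V₀ + (Q_in − Q_out) t = 685 − 8.1000 t; V(32.7) = 420.13 L.
Solute balance: dm/dt = 0 − Q_out C = −Q_out m/V(t).
Separate: dm/m = −Q_out dt/V(t) ⇒ ln(m/m₀) = −(Q_out/(Q_in−Q_out)) ln(V/V₀).
m = m₀ (V₀/V)^(Q_out/(Q_in−Q_out)) = 43.5 × (685/420.13)^(-3.5802) = 7.5575 mg.
C = m/V = 7.5575/420.13 = 0.017988 mg/L.

0.0180 mg/L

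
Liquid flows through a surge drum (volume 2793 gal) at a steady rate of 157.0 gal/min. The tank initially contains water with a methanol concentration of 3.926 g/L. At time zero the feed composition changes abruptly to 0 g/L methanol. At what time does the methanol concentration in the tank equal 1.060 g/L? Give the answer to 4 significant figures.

Species balance: V dC/dt = Q(C_in − C) ⇒ τ = V/Q = 17.7898 min.
C(t) = C_in + (C₀ − C_in) e^(−t/τ). Set C = 1.060 and solve for t:
e^(−t/τ) = (C − C_in)/(C₀ − C_in) = (1.060 − 0)/(3.926 − 0) = 0.269995
t = −τ ln(…) = 17.7898 × 1.30935 = 23.2931 min.

23.29 min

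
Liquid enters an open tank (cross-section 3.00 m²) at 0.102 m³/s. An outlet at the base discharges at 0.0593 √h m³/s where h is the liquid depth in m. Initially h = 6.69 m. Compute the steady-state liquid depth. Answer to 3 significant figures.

2.96 m

Level balance: A dh/dt = 0.102 − 0.0593 √h. Setting dh/dt = 0:
Q_in = 0.0593 √h_ss ⇒ √h_ss = 0.102/0.0593 = 1.7201.
h_ss = 1.7201² = 2.9586 m. (Since h₀ = 6.69 m > h_ss, the level will fall toward this value.)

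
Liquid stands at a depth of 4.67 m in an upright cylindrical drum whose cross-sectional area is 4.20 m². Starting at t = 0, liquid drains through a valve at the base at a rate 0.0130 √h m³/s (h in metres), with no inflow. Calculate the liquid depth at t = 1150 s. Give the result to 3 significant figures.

0.145 m

With no inflow, A dh/dt = −0.0130 √h.
∫ h^(−1/2) dh = −(0.0130/A) ∫ dt, giving 2√h = 2√h₀ − (0.0130/A) t.
√h = √4.67 − 0.0130·1150/(2·4.20) = 2.1610 − 1.7798 = 0.38126.
h = 0.38126² = 0.14536 m.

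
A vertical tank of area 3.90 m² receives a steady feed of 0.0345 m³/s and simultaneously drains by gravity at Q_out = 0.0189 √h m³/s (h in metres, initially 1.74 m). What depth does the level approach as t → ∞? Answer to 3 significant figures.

Level balance: A dh/dt = 0.0345 − 0.0189 √h. Setting dh/dt = 0:
Q_in = 0.0189 √h_ss ⇒ √h_ss = 0.0345/0.0189 = 1.8254.
h_ss = 1.8254² = 3.3321 m. (Since h₀ = 1.74 m < h_ss, the level will rise toward this value.)

3.33 m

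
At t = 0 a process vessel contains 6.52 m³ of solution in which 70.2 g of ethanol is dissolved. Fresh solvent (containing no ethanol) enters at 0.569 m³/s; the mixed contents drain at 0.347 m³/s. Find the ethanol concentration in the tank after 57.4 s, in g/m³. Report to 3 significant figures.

0.670 g/m³

Let m(t) be the amount of ethanol. Volume: V(t) = V₀ + (Q_in − Q_out) t = 6.52 + 0.22200 t; V(57.4) = 19.263 m³.
Solute balance: dm/dt = 0 − Q_out C = −Q_out m/V(t).
dm/m = −Q_out dt/(V₀ + 0.22200 t); integrating gives ln(m/m₀) = −(Q_out/(Q_in−Q_out)) ln(V/V₀).
m = m₀ (V₀/V)^(Q_out/(Q_in−Q_out)) = 70.2 × (6.52/19.263)^(1.5631) = 12.911 g.
C = m/V = 12.911/19.263 = 0.67026 g/m³.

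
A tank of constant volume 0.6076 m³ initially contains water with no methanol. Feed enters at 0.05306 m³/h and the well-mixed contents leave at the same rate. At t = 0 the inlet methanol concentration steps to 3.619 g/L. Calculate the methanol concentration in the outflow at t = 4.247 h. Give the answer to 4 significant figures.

Accumulation = in − out for the solute gives V dC/dt = Q(C_in − C).
Time constant τ = V/Q = 0.6076/0.05306 = 11.4512 h.
Solution: C(t) = C_in + (C₀ − C_in) e^(−t/τ).
C(4.247) = 3.619 + (0 − 3.619)·e^(−4.247/11.4512) = 3.619 + (-3.61900)·0.690128 = 1.12143 g/L.

1.121 g/L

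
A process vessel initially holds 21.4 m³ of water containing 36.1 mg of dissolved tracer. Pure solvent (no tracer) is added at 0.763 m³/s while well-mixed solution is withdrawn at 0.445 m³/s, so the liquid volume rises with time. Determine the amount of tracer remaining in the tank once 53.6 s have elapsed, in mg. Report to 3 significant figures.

Let m(t) be the amount of tracer. Volume: V(t) = V₀ + (Q_in − Q_out) t = 21.4 + 0.31800 t; V(53.6) = 38.445 m³.
No tracer enters, so dm/dt = −Q_out · (m/V).
dm/m = −Q_out dt/(V₀ + 0.31800 t); integrating gives ln(m/m₀) = −(Q_out/(Q_in−Q_out)) ln(V/V₀).
m = m₀ (V₀/V)^(Q_out/(Q_in−Q_out)) = 36.1 × (21.4/38.445)^(1.3994) = 15.903 mg.

15.9 mg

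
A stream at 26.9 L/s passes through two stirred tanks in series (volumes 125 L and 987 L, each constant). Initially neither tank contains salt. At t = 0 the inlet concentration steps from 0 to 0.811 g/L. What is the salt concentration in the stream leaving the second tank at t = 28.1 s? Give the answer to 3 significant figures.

0.380 g/L

Each tank obeys Vᵢ dCᵢ/dt = Q(Cᵢ₋₁ − Cᵢ), so τᵢ = Vᵢ/Q.
τ₁ = 125/26.9 = 4.6468 s; τ₂ = 987/26.9 = 36.691 s.
Tank 1: C₁ = C_in(1 − e^(−t/τ₁)). Tank 2 (τ₁ ≠ τ₂): C₂ = C_in[1 − (τ₁ e^(−t/τ₁) − τ₂ e^(−t/τ₂))/(τ₁ − τ₂)].
At t = 28.1: e^(−t/τ₁) = 0.0023647, e^(−t/τ₂) = 0.46494.
C₂ = 0.811·[1 − (4.6468·0.0023647 − 36.691·0.46494)/(-32.045)] = 0.811·0.46798 = 0.37953 g/L.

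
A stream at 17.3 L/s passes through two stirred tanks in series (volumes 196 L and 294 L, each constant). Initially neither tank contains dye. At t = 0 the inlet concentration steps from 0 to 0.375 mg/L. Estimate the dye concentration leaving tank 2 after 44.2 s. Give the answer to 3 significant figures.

0.307 mg/L

Each tank obeys Vᵢ dCᵢ/dt = Q(Cᵢ₋₁ − Cᵢ), so τᵢ = Vᵢ/Q.
τ₁ = 196/17.3 = 11.329 s; τ₂ = 294/17.3 = 16.994 s.
Tank 1: C₁ = C_in(1 − e^(−t/τ₁)). Tank 2 (τ₁ ≠ τ₂): C₂ = C_in[1 − (τ₁ e^(−t/τ₁) − τ₂ e^(−t/τ₂))/(τ₁ − τ₂)].
At t = 44.2: e^(−t/τ₁) = 0.020215, e^(−t/τ₂) = 0.074208.
C₂ = 0.375·[1 − (11.329·0.020215 − 16.994·0.074208)/(-5.6647)] = 0.375·0.81781 = 0.30668 mg/L.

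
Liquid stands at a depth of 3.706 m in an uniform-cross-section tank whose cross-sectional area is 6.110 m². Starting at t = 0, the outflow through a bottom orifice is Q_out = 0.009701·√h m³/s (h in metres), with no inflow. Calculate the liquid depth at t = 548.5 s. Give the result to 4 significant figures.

Accumulation of liquid (constant cross-section A): A dh/dt = −0.009701 √h.
Separate and integrate: 2(√h − √h₀) = −(0.009701/A) t.
√h = √3.706 − 0.009701·548.5/(2·6.110) = 1.92510 − 0.435434 = 1.48966.
h = 1.48966² = 2.21910 m.

2.219 m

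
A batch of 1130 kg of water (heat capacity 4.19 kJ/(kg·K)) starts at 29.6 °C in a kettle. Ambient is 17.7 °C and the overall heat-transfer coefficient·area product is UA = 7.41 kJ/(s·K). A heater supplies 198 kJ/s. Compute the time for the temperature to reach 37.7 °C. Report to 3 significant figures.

M c_p dT/dt = −UA(T − T_amb) + Q̇.
τ = M c_p/UA = 638.96 s; T_ss = T_amb + Q̇/UA = 17.7 + 198/7.41 = 44.421 °C.
T(t) = T_ss + (T₀ − T_ss)e^(−t/τ); set T = 37.7:
t = −τ ln[(T − T_ss)/(T₀ − T_ss)] = −638.96 · ln(0.45347) = 505.31 s.

505 s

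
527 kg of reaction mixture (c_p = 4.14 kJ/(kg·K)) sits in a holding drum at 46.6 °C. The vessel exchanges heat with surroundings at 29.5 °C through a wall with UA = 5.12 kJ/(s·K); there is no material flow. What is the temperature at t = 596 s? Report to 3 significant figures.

33.7 °C

M c_p dT/dt = −UA(T − T_amb).
dT/dt = (T_ss − T)/τ with T_ss = T_amb = 29.500 °C, τ = M c_p/UA = 527·4.14/5.12 = 426.13 s.
Integrating: T(t) = T_ss + (T₀ − T_ss) e^(−t/τ).
T(596) = 29.500 + (17.100)·0.24693 = 33.723 °C.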